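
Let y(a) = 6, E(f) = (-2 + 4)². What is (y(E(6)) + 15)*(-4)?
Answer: -84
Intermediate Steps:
E(f) = 4 (E(f) = 2² = 4)
(y(E(6)) + 15)*(-4) = (6 + 15)*(-4) = 21*(-4) = -84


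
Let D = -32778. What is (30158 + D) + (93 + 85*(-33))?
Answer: -5332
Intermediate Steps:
(30158 + D) + (93 + 85*(-33)) = (30158 - 32778) + (93 + 85*(-33)) = -2620 + (93 - 2805) = -2620 - 2712 = -5332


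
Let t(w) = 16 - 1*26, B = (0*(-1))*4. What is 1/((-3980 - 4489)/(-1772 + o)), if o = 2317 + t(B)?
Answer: -535/8469 ≈ -0.063172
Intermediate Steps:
B = 0 (B = 0*4 = 0)
t(w) = -10 (t(w) = 16 - 26 = -10)
o = 2307 (o = 2317 - 10 = 2307)
1/((-3980 - 4489)/(-1772 + o)) = 1/((-3980 - 4489)/(-1772 + 2307)) = 1/(-8469/535) = -535/8469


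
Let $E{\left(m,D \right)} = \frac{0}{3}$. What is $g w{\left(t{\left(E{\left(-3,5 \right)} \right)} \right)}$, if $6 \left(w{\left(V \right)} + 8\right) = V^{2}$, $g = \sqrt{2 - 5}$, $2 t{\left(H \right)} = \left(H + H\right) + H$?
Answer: $- 8 i \sqrt{3} \approx - 13.856 i$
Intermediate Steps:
$E{\left(m,D \right)} = 0$ ($E{\left(m,D \right)} = 0 \cdot \frac{1}{3} = 0$)
$t{\left(H \right)} = \frac{3 H}{2}$ ($t{\left(H \right)} = \frac{\left(H + H\right) + H}{2} = \frac{2 H + H}{2} = \frac{3 H}{2}$)
$g = i \sqrt{3}$ ($g = \sqrt{-3} = i \sqrt{3} \approx 1.732 i$)
$w{\left(V \right)} = -8 + \frac{V^{2}}{6}$
$g w{\left(t{\left(E{\left(-3,5 \right)} \right)} \right)} = i \sqrt{3} \left(-8 + \frac{\left(\frac{3}{2} \cdot 0\right)^{2}}{6}\right) = i \sqrt{3} \left(-8 + \frac{0^{2}}{6}\right) = i \sqrt{3} \left(-8 + \frac{1}{6} \cdot 0\right) = i \sqrt{3} \left(-8 + 0\right) = i \sqrt{3} \left(-8\right) = - 8 i \sqrt{3}$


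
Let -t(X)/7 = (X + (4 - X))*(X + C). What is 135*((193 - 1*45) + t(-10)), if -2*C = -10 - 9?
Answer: 21870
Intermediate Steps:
C = 19/2 (C = -(-10 - 9)/2 = -½*(-19) = 19/2 ≈ 9.5000)
t(X) = -266 - 28*X (t(X) = -7*(X + (4 - X))*(X + 19/2) = -28*(19/2 + X) = -7*(38 + 4*X) = -266 - 28*X)
135*((193 - 1*45) + t(-10)) = 135*((193 - 1*45) + (-266 - 28*(-10))) = 135*((193 - 45) + (-266 + 280)) = 135*(148 + 14) = 135*162 = 21870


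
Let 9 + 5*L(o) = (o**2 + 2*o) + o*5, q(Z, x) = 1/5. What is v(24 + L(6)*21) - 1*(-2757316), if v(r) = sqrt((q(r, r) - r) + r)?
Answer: 2757316 + sqrt(5)/5 ≈ 2.7573e+6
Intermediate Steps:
q(Z, x) = 1/5
L(o) = -9/5 + o**2/5 + 7*o/5 (L(o) = -9/5 + ((o**2 + 2*o) + o*5)/5 = -9/5 + ((o**2 + 2*o) + 5*o)/5 = -9/5 + (o**2 + 7*o)/5 = -9/5 + (o**2/5 + 7*o/5) = -9/5 + o**2/5 + 7*o/5)
v(r) = sqrt(5)/5 (v(r) = sqrt((1/5 - r) + r) = sqrt(1/5) = sqrt(5)/5)
v(24 + L(6)*21) - 1*(-2757316) = sqrt(5)/5 - 1*(-2757316) = sqrt(5)/5 + 2757316 = 2757316 + sqrt(5)/5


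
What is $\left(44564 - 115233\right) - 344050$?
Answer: $-414719$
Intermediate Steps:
$\left(44564 - 115233\right) - 344050 = -70669 - 344050 = -414719$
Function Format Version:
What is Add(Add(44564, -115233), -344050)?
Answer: -414719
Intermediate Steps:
Add(Add(44564, -115233), -344050) = Add(-70669, -344050) = -414719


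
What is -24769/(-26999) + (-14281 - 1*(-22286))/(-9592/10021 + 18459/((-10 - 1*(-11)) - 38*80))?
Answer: -199290565365874/175188924281 ≈ -1137.6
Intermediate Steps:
-24769/(-26999) + (-14281 - 1*(-22286))/(-9592/10021 + 18459/((-10 - 1*(-11)) - 38*80)) = -24769*(-1/26999) + (-14281 + 22286)/(-9592*1/10021 + 18459/((-10 + 11) - 3040)) = 24769/26999 + 8005/(-872/911 + 18459/(1 - 3040)) = 24769/26999 + 8005/(-872/911 + 18459/(-3039)) = 24769/26999 + 8005/(-872/911 + 18459*(-1/3039)) = 24769/26999 + 8005/(-872/911 - 6153/1013) = 24769/26999 + 8005/(-6488719/922843) = 24769/26999 + 8005*(-922843/6488719) = 24769/26999 - 7387358215/6488719 = -199290565365874/175188924281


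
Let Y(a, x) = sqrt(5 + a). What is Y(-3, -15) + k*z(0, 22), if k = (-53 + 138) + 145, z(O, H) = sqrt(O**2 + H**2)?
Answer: 5060 + sqrt(2) ≈ 5061.4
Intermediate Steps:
z(O, H) = sqrt(H**2 + O**2)
k = 230 (k = 85 + 145 = 230)
Y(-3, -15) + k*z(0, 22) = sqrt(5 - 3) + 230*sqrt(22**2 + 0**2) = sqrt(2) + 230*sqrt(484 + 0) = sqrt(2) + 230*sqrt(484) = sqrt(2) + 230*22 = sqrt(2) + 5060 = 5060 + sqrt(2)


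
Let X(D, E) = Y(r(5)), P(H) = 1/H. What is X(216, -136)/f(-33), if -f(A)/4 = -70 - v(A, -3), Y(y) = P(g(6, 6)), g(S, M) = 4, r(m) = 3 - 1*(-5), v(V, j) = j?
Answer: 1/1072 ≈ 0.00093284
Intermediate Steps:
r(m) = 8 (r(m) = 3 + 5 = 8)
Y(y) = 1/4
X(D, E) = 1/4
f(A) = 268 (f(A) = -4*(-70 - 1*(-3)) = -4*(-70 + 3) = -4*(-67) = 268)
X(216, -136)/f(-33) = (1/4)/268 = (1/4)*(1/268) = 1/1072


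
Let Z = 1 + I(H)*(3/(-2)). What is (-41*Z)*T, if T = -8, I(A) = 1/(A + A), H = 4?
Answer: 533/2 ≈ 266.50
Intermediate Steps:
I(A) = 1/(2*A)
Z = 13/16 (Z = 1 + ((1/2)/4)*(3/(-2)) = 1 + ((1/2)*(1/4))*(3*(-1/2)) = 1 + (1/8)*(-3/2) = 1 - 3/16 = 13/16 ≈ 0.81250)
(-41*Z)*T = -41*13/16*(-8) = -533/16*(-8) = 533/2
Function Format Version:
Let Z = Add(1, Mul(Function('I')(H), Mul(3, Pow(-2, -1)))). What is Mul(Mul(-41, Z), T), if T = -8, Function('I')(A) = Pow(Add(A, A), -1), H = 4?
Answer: Rational(533, 2) ≈ 266.50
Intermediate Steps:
Function('I')(A) = Mul(Rational(1, 2), Pow(A, -1)) (Function('I')(A) = Pow(Mul(2, A), -1) = Mul(Rational(1, 2), Pow(A, -1)))
Z = Rational(13, 16) (Z = Add(1, Mul(Mul(Rational(1, 2), Pow(4, -1)), Mul(3, Pow(-2, -1)))) = Add(1, Mul(Mul(Rational(1, 2), Rational(1, 4)), Mul(3, Rational(-1, 2)))) = Add(1, Mul(Rational(1, 8), Rational(-3, 2))) = Add(1, Rational(-3, 16)) = Rational(13, 16) ≈ 0.81250)
Mul(Mul(-41, Z), T) = Mul(Mul(-41, Rational(13, 16)), -8) = Mul(Rational(-533, 16), -8) = Rational(533, 2)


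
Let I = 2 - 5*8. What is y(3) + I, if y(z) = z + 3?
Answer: -32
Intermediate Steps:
I = -38 (I = 2 - 40 = -38)
y(z) = 3 + z
y(3) + I = (3 + 3) - 38 = 6 - 38 = -32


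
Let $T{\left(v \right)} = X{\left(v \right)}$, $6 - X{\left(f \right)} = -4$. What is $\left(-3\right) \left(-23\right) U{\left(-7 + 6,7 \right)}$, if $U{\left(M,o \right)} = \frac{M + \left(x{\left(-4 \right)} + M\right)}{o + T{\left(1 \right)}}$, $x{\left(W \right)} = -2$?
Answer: $- \frac{276}{17} \approx -16.235$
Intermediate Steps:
$X{\left(f \right)} = 10$ ($X{\left(f \right)} = 6 - -4 = 6 + 4 = 10$)
$T{\left(v \right)} = 10$
$U{\left(M,o \right)} = \frac{-2 + 2 M}{10 + o}$ ($U{\left(M,o \right)} = \frac{M + \left(-2 + M\right)}{o + 10} = \frac{-2 + 2 M}{10 + o}$)
$\left(-3\right) \left(-23\right) U{\left(-7 + 6,7 \right)} = \left(-3\right) \left(-23\right) \frac{2 \left(-1 + \left(-7 + 6\right)\right)}{10 + 7} = 69 \frac{2 \left(-1 - 1\right)}{17} = 69 \cdot 2 \cdot \frac{1}{17} \left(-2\right) = 69 \left(- \frac{4}{17}\right) = - \frac{276}{17}$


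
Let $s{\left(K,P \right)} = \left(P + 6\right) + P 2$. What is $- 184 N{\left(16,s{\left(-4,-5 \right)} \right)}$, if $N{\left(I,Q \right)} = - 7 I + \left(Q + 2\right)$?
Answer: $21896$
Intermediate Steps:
$s{\left(K,P \right)} = 6 + 3 P$ ($s{\left(K,P \right)} = \left(6 + P\right) + 2 P = 6 + 3 P$)
$N{\left(I,Q \right)} = 2 + Q - 7 I$ ($N{\left(I,Q \right)} = - 7 I + \left(2 + Q\right) = 2 + Q - 7 I$)
$- 184 N{\left(16,s{\left(-4,-5 \right)} \right)} = - 184 \left(2 + \left(6 + 3 \left(-5\right)\right) - 112\right) = - 184 \left(2 + \left(6 - 15\right) - 112\right) = - 184 \left(2 - 9 - 112\right) = \left(-184\right) \left(-119\right) = 21896$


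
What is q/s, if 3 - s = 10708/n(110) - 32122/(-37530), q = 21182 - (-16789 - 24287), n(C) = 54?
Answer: -27815985/87638 ≈ -317.40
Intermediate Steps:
q = 62258 (q = 21182 - 1*(-41076) = 21182 + 41076 = 62258)
s = -1226932/6255 (s = 3 - (10708/54 - 32122/(-37530)) = 3 - (10708*(1/54) - 32122*(-1/37530)) = 3 - (5354/27 + 16061/18765) = 3 - 1*1245697/6255 = 3 - 1245697/6255 = -1226932/6255 ≈ -196.15)
q/s = 62258/(-1226932/6255) = 62258*(-6255/1226932) = -27815985/87638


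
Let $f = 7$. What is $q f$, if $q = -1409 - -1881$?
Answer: $3304$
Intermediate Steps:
$q = 472$ ($q = -1409 + 1881 = 472$)
$q f = 472 \cdot 7 = 3304$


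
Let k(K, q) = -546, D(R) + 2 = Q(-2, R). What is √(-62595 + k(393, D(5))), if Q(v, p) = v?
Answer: I*√63141 ≈ 251.28*I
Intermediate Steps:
D(R) = -4 (D(R) = -2 - 2 = -4)
√(-62595 + k(393, D(5))) = √(-62595 - 546) = √(-63141) = I*√63141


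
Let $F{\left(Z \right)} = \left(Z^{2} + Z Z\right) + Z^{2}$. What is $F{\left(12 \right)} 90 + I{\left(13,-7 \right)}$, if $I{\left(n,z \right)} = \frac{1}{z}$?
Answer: $\frac{272159}{7} \approx 38880.0$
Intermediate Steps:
$F{\left(Z \right)} = 3 Z^{2}$ ($F{\left(Z \right)} = \left(Z^{2} + Z^{2}\right) + Z^{2} = 2 Z^{2} + Z^{2} = 3 Z^{2}$)
$F{\left(12 \right)} 90 + I{\left(13,-7 \right)} = 3 \cdot 12^{2} \cdot 90 + \frac{1}{-7} = 3 \cdot 144 \cdot 90 - \frac{1}{7} = 432 \cdot 90 - \frac{1}{7} = 38880 - \frac{1}{7} = \frac{272159}{7}$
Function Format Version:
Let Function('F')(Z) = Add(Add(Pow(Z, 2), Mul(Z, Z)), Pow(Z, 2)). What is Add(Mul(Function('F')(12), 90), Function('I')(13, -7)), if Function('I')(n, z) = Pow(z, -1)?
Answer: Rational(272159, 7) ≈ 38880.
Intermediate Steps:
Function('F')(Z) = Mul(3, Pow(Z, 2)) (Function('F')(Z) = Add(Add(Pow(Z, 2), Pow(Z, 2)), Pow(Z, 2)) = Add(Mul(2, Pow(Z, 2)), Pow(Z, 2)) = Mul(3, Pow(Z, 2)))
Add(Mul(Function('F')(12), 90), Function('I')(13, -7)) = Add(Mul(Mul(3, Pow(12, 2)), 90), Pow(-7, -1)) = Add(Mul(Mul(3, 144), 90), Rational(-1, 7)) = Add(Mul(432, 90), Rational(-1, 7)) = Add(38880, Rational(-1, 7)) = Rational(272159, 7)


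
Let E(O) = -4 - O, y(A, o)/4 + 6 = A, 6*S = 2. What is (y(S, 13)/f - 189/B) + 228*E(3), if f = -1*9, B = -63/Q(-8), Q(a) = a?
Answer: -43672/27 ≈ -1617.5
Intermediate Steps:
S = ⅓ (S = (⅙)*2 = ⅓ ≈ 0.33333)
y(A, o) = -24 + 4*A
B = 63/8 (B = -63/(-8) = -63*(-⅛) = 63/8 ≈ 7.8750)
f = -9
(y(S, 13)/f - 189/B) + 228*E(3) = ((-24 + 4*(⅓))/(-9) - 189/63/8) + 228*(-4 - 1*3) = ((-24 + 4/3)*(-⅑) - 189*8/63) + 228*(-4 - 3) = (-68/3*(-⅑) - 24) + 228*(-7) = (68/27 - 24) - 1596 = -580/27 - 1596 = -43672/27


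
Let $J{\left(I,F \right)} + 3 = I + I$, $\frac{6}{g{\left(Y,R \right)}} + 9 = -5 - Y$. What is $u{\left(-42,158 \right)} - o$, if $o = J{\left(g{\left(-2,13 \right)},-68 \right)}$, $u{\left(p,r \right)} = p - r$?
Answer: $-196$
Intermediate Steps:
$g{\left(Y,R \right)} = \frac{6}{-14 - Y}$ ($g{\left(Y,R \right)} = \frac{6}{-9 - \left(5 + Y\right)} = \frac{6}{-14 - Y}$)
$J{\left(I,F \right)} = -3 + 2 I$ ($J{\left(I,F \right)} = -3 + \left(I + I\right) = -3 + 2 I$)
$o = -4$ ($o = -3 + 2 \left(- \frac{6}{14 - 2}\right) = -3 + 2 \left(- \frac{6}{12}\right) = -3 + 2 \left(\left(-6\right) \frac{1}{12}\right) = -3 + 2 \left(- \frac{1}{2}\right) = -3 - 1 = -4$)
$u{\left(-42,158 \right)} - o = \left(-42 - 158\right) - -4 = \left(-42 - 158\right) + 4 = -200 + 4 = -196$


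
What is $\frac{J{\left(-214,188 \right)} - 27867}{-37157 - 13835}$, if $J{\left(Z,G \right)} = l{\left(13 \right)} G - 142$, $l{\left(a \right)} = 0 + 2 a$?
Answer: $\frac{23121}{50992} \approx 0.45342$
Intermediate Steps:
$l{\left(a \right)} = 2 a$
$J{\left(Z,G \right)} = -142 + 26 G$ ($J{\left(Z,G \right)} = 2 \cdot 13 G - 142 = 26 G - 142 = -142 + 26 G$)
$\frac{J{\left(-214,188 \right)} - 27867}{-37157 - 13835} = \frac{\left(-142 + 26 \cdot 188\right) - 27867}{-37157 - 13835} = \frac{\left(-142 + 4888\right) - 27867}{-50992} = \left(4746 - 27867\right) \left(- \frac{1}{50992}\right) = \left(-23121\right) \left(- \frac{1}{50992}\right) = \frac{23121}{50992}$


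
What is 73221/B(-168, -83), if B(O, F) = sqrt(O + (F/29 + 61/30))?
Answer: -73221*I*sqrt(127786470)/146881 ≈ -5635.2*I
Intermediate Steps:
B(O, F) = sqrt(61/30 + O + F/29) (B(O, F) = sqrt(O + (F*(1/29) + 61*(1/30))) = sqrt(O + (F/29 + 61/30)) = sqrt(O + (61/30 + F/29)) = sqrt(61/30 + O + F/29))
73221/B(-168, -83) = 73221/((sqrt(1539030 + 26100*(-83) + 756900*(-168))/870)) = 73221/((sqrt(1539030 - 2166300 - 127159200)/870)) = 73221/((sqrt(-127786470)/870)) = 73221/(((I*sqrt(127786470))/870)) = 73221/((I*sqrt(127786470)/870)) = 73221*(-I*sqrt(127786470)/146881) = -73221*I*sqrt(127786470)/146881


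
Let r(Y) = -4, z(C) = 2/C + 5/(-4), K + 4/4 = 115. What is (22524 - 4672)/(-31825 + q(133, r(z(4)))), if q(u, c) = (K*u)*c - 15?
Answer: -4463/23122 ≈ -0.19302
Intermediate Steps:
K = 114 (K = -1 + 115 = 114)
z(C) = -5/4 + 2/C (z(C) = 2/C + 5*(-¼) = 2/C - 5/4 = -5/4 + 2/C)
q(u, c) = -15 + 114*c*u (q(u, c) = (114*u)*c - 15 = 114*c*u - 15 = -15 + 114*c*u)
(22524 - 4672)/(-31825 + q(133, r(z(4)))) = (22524 - 4672)/(-31825 + (-15 + 114*(-4)*133)) = 17852/(-31825 + (-15 - 60648)) = 17852/(-31825 - 60663) = 17852/(-92488) = 17852*(-1/92488) = -4463/23122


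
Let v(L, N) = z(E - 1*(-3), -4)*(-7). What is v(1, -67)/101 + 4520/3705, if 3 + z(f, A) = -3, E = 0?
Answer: 122426/74841 ≈ 1.6358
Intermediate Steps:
z(f, A) = -6 (z(f, A) = -3 - 3 = -6)
v(L, N) = 42 (v(L, N) = -6*(-7) = 42)
v(1, -67)/101 + 4520/3705 = 42/101 + 4520/3705 = 42*(1/101) + 4520*(1/3705) = 42/101 + 904/741 = 122426/74841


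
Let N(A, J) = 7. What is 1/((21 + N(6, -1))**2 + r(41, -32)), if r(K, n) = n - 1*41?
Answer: 1/711 ≈ 0.0014065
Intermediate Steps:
r(K, n) = -41 + n (r(K, n) = n - 41 = -41 + n)
1/((21 + N(6, -1))**2 + r(41, -32)) = 1/((21 + 7)**2 + (-41 - 32)) = 1/(28**2 - 73) = 1/(784 - 73) = 1/711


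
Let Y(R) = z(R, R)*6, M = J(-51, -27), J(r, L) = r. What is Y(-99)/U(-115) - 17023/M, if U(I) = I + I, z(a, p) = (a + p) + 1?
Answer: 1987786/5865 ≈ 338.92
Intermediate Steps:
z(a, p) = 1 + a + p
M = -51
Y(R) = 6 + 12*R (Y(R) = (1 + R + R)*6 = (1 + 2*R)*6 = 6 + 12*R)
U(I) = 2*I
Y(-99)/U(-115) - 17023/M = (6 + 12*(-99))/((2*(-115))) - 17023/(-51) = (6 - 1188)/(-230) - 17023*(-1/51) = -1182*(-1/230) + 17023/51 = 591/115 + 17023/51 = 1987786/5865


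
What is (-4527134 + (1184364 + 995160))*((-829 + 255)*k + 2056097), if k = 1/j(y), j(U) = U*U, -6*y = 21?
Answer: -33787627131110/7 ≈ -4.8268e+12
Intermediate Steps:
y = -7/2 (y = -⅙*21 = -7/2 ≈ -3.5000)
j(U) = U²
k = 4/49 (k = 1/((-7/2)²) = 1/(49/4) = 4/49 ≈ 0.081633)
(-4527134 + (1184364 + 995160))*((-829 + 255)*k + 2056097) = (-4527134 + (1184364 + 995160))*((-829 + 255)*(4/49) + 2056097) = (-4527134 + 2179524)*(-574*4/49 + 2056097) = -2347610*(-328/7 + 2056097) = -2347610*14392351/7 = -33787627131110/7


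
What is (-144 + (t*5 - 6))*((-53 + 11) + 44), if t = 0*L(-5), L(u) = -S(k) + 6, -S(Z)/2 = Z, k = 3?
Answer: -300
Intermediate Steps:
S(Z) = -2*Z
L(u) = 12 (L(u) = -(-2)*3 + 6 = -1*(-6) + 6 = 6 + 6 = 12)
t = 0 (t = 0*12 = 0)
(-144 + (t*5 - 6))*((-53 + 11) + 44) = (-144 + (0*5 - 6))*((-53 + 11) + 44) = (-144 + (0 - 6))*(-42 + 44) = (-144 - 6)*2 = -150*2 = -300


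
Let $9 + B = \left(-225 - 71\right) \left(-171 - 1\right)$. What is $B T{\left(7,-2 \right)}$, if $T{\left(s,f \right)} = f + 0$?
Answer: $-101806$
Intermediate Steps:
$T{\left(s,f \right)} = f$
$B = 50903$ ($B = -9 + \left(-225 - 71\right) \left(-171 - 1\right) = -9 - -50912 = -9 + 50912 = 50903$)
$B T{\left(7,-2 \right)} = 50903 \left(-2\right) = -101806$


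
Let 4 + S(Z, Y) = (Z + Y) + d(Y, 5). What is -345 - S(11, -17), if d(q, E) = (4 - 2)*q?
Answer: -301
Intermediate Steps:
d(q, E) = 2*q
S(Z, Y) = -4 + Z + 3*Y (S(Z, Y) = -4 + ((Z + Y) + 2*Y) = -4 + ((Y + Z) + 2*Y) = -4 + (Z + 3*Y) = -4 + Z + 3*Y)
-345 - S(11, -17) = -345 - (-4 + 11 + 3*(-17)) = -345 - (-4 + 11 - 51) = -345 - 1*(-44) = -345 + 44 = -301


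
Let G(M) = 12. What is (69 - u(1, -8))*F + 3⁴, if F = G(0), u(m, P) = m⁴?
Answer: 897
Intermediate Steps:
F = 12
(69 - u(1, -8))*F + 3⁴ = (69 - 1*1⁴)*12 + 3⁴ = (69 - 1*1)*12 + 81 = (69 - 1)*12 + 81 = 68*12 + 81 = 816 + 81 = 897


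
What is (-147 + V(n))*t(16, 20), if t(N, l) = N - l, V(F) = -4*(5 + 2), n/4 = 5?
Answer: 700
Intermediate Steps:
n = 20 (n = 4*5 = 20)
V(F) = -28 (V(F) = -4*7 = -28)
(-147 + V(n))*t(16, 20) = (-147 - 28)*(16 - 1*20) = -175*(16 - 20) = -175*(-4) = 700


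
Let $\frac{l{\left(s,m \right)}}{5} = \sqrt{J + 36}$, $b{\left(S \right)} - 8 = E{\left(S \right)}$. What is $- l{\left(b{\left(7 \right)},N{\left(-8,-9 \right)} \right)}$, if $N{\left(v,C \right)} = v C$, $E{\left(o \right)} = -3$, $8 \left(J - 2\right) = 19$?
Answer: $- \frac{5 \sqrt{646}}{4} \approx -31.771$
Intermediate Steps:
$J = \frac{35}{8}$ ($J = 2 + \frac{1}{8} \cdot 19 = 2 + \frac{19}{8} = \frac{35}{8} \approx 4.375$)
$N{\left(v,C \right)} = C v$
$b{\left(S \right)} = 5$ ($b{\left(S \right)} = 8 - 3 = 5$)
$l{\left(s,m \right)} = \frac{5 \sqrt{646}}{4}$ ($l{\left(s,m \right)} = 5 \sqrt{\frac{35}{8} + 36} = 5 \sqrt{\frac{323}{8}} = 5 \frac{\sqrt{646}}{4} = \frac{5 \sqrt{646}}{4}$)
$- l{\left(b{\left(7 \right)},N{\left(-8,-9 \right)} \right)} = - \frac{5 \sqrt{646}}{4}$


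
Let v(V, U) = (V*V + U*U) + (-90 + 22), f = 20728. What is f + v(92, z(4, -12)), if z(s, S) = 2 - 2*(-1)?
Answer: 29140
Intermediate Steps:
z(s, S) = 4 (z(s, S) = 2 + 2 = 4)
v(V, U) = -68 + U**2 + V**2 (v(V, U) = (V**2 + U**2) - 68 = (U**2 + V**2) - 68 = -68 + U**2 + V**2)
f + v(92, z(4, -12)) = 20728 + (-68 + 4**2 + 92**2) = 20728 + (-68 + 16 + 8464) = 20728 + 8412 = 29140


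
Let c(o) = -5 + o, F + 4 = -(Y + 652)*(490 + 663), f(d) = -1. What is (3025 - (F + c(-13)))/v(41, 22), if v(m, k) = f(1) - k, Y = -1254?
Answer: 691059/23 ≈ 30046.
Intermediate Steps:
F = 694102 (F = -4 - (-1254 + 652)*(490 + 663) = -4 - (-602)*1153 = -4 - 1*(-694106) = -4 + 694106 = 694102)
v(m, k) = -1 - k
(3025 - (F + c(-13)))/v(41, 22) = (3025 - (694102 + (-5 - 13)))/(-1 - 1*22) = (3025 - (694102 - 18))/(-1 - 22) = (3025 - 1*694084)/(-23) = (3025 - 694084)*(-1/23) = -691059*(-1/23) = 691059/23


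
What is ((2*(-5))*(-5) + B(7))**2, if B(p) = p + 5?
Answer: 3844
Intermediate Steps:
B(p) = 5 + p
((2*(-5))*(-5) + B(7))**2 = ((2*(-5))*(-5) + (5 + 7))**2 = (-10*(-5) + 12)**2 = (50 + 12)**2 = 62**2 = 3844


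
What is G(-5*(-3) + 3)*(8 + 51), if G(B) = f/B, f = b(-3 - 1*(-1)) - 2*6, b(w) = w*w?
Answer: -236/9 ≈ -26.222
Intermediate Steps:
b(w) = w**2
f = -8 (f = (-3 - 1*(-1))**2 - 2*6 = (-3 + 1)**2 - 12 = (-2)**2 - 12 = 4 - 12 = -8)
G(B) = -8/B
G(-5*(-3) + 3)*(8 + 51) = (-8/(-5*(-3) + 3))*(8 + 51) = -8/(15 + 3)*59 = -8/18*59 = -8*1/18*59 = -4/9*59 = -236/9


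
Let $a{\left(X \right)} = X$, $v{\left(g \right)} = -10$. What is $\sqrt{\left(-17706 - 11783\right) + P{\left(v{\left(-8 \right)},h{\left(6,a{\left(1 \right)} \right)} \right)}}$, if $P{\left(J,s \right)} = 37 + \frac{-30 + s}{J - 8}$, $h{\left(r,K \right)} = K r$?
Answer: $\frac{4 i \sqrt{16566}}{3} \approx 171.61 i$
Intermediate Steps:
$P{\left(J,s \right)} = 37 + \frac{-30 + s}{-8 + J}$
$\sqrt{\left(-17706 - 11783\right) + P{\left(v{\left(-8 \right)},h{\left(6,a{\left(1 \right)} \right)} \right)}} = \sqrt{\left(-17706 - 11783\right) + \frac{-326 + 1 \cdot 6 + 37 \left(-10\right)}{-8 - 10}} = \sqrt{-29489 + \frac{-326 + 6 - 370}{-18}} = \sqrt{-29489 - - \frac{115}{3}} = \sqrt{-29489 + \frac{115}{3}} = \sqrt{- \frac{88352}{3}} = \frac{4 i \sqrt{16566}}{3}$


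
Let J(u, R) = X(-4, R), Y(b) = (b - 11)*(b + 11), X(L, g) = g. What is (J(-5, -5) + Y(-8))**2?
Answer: 3844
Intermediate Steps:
Y(b) = (-11 + b)*(11 + b)
J(u, R) = R
(J(-5, -5) + Y(-8))**2 = (-5 + (-121 + (-8)**2))**2 = (-5 + (-121 + 64))**2 = (-5 - 57)**2 = (-62)**2 = 3844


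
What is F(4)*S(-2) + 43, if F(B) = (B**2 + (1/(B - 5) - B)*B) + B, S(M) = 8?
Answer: 43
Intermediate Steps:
F(B) = B + B**2 + B*(1/(-5 + B) - B) (F(B) = (B**2 + (1/(-5 + B) - B)*B) + B = (B**2 + B*(1/(-5 + B) - B)) + B = B + B**2 + B*(1/(-5 + B) - B))
F(4)*S(-2) + 43 = (4*(-4 + 4)/(-5 + 4))*8 + 43 = (4*0/(-1))*8 + 43 = (4*(-1)*0)*8 + 43 = 0*8 + 43 = 0 + 43 = 43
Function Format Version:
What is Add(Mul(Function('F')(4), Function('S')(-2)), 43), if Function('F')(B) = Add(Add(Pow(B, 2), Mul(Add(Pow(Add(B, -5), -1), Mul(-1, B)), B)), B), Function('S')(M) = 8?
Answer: 43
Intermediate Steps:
Function('F')(B) = Add(B, Pow(B, 2), Mul(B, Add(Pow(Add(-5, B), -1), Mul(-1, B)))) (Function('F')(B) = Add(Add(Pow(B, 2), Mul(Add(Pow(Add(-5, B), -1), Mul(-1, B)), B)), B) = Add(Add(Pow(B, 2), Mul(B, Add(Pow(Add(-5, B), -1), Mul(-1, B)))), B) = Add(B, Pow(B, 2), Mul(B, Add(Pow(Add(-5, B), -1), Mul(-1, B)))))
Add(Mul(Function('F')(4), Function('S')(-2)), 43) = Add(Mul(Mul(4, Pow(Add(-5, 4), -1), Add(-4, 4)), 8), 43) = Add(Mul(Mul(4, Pow(-1, -1), 0), 8), 43) = Add(Mul(Mul(4, -1, 0), 8), 43) = Add(Mul(0, 8), 43) = Add(0, 43) = 43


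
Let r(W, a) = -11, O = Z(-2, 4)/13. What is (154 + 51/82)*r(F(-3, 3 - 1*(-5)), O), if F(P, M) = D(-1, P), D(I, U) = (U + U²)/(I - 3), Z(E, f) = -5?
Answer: -139469/82 ≈ -1700.8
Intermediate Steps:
D(I, U) = (U + U²)/(-3 + I)
O = -5/13 ≈ -0.38462
F(P, M) = -P*(1 + P)/4 (F(P, M) = P*(1 + P)/(-3 - 1) = P*(1 + P)/(-4) = P*(-¼)*(1 + P) = -P*(1 + P)/4)
(154 + 51/82)*r(F(-3, 3 - 1*(-5)), O) = (154 + 51/82)*(-11) = (12679/82)*(-11) = -139469/82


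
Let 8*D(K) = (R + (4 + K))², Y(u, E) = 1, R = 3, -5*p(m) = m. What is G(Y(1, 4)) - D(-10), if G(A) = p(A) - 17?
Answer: -733/40 ≈ -18.325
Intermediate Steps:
p(m) = -m/5
D(K) = (7 + K)²/8 (D(K) = (3 + (4 + K))²/8 = (7 + K)²/8)
G(A) = -17 - A/5 (G(A) = -A/5 - 17 = -17 - A/5)
G(Y(1, 4)) - D(-10) = (-17 - ⅕*1) - (7 - 10)²/8 = (-17 - ⅕) - (-3)²/8 = -86/5 - 9/8 = -733/40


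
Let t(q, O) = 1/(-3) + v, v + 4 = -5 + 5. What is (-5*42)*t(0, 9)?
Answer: 910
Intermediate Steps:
v = -4 (v = -4 + (-5 + 5) = -4 + 0 = -4)
t(q, O) = -13/3 (t(q, O) = 1/(-3) - 4 = -⅓ - 4 = -13/3)
(-5*42)*t(0, 9) = -5*42*(-13/3) = -210*(-13/3) = 910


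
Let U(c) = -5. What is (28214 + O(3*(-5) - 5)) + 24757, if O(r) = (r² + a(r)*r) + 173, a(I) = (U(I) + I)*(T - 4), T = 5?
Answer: 54044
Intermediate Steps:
a(I) = -5 + I (a(I) = (-5 + I)*(5 - 4) = (-5 + I)*1 = -5 + I)
O(r) = 173 + r² + r*(-5 + r) (O(r) = (r² + (-5 + r)*r) + 173 = (r² + r*(-5 + r)) + 173 = 173 + r² + r*(-5 + r))
(28214 + O(3*(-5) - 5)) + 24757 = (28214 + (173 + (3*(-5) - 5)² - (3*(-5) - 5)*(5 - (3*(-5) - 5)))) + 24757 = (28214 + (173 + (-15 - 5)² - (-15 - 5)*(5 - (-15 - 5)))) + 24757 = (28214 + (173 + (-20)² - 1*(-20)*(5 - 1*(-20)))) + 24757 = (28214 + (173 + 400 - 1*(-20)*(5 + 20))) + 24757 = (28214 + (173 + 400 - 1*(-20)*25)) + 24757 = (28214 + (173 + 400 + 500)) + 24757 = (28214 + 1073) + 24757 = 29287 + 24757 = 54044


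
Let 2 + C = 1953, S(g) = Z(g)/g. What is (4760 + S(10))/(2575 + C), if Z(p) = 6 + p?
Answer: 384/365 ≈ 1.0521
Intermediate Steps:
S(g) = (6 + g)/g
C = 1951 (C = -2 + 1953 = 1951)
(4760 + S(10))/(2575 + C) = (4760 + (6 + 10)/10)/(2575 + 1951) = (4760 + (⅒)*16)/4526 = (4760 + 8/5)*(1/4526) = (23808/5)*(1/4526) = 384/365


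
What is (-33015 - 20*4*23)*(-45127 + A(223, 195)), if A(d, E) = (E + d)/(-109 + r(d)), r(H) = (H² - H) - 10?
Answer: 77680876009005/49387 ≈ 1.5729e+9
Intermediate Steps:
r(H) = -10 + H² - H
A(d, E) = (E + d)/(-119 + d² - d) (A(d, E) = (E + d)/(-109 + (-10 + d² - d)) = (E + d)/(-119 + d² - d))
(-33015 - 20*4*23)*(-45127 + A(223, 195)) = (-33015 - 20*4*23)*(-45127 + (195 + 223)/(-119 + 223² - 1*223)) = (-33015 - 80*23)*(-45127 + 418/(-119 + 49729 - 223)) = (-33015 - 1840)*(-45127 + 418/49387) = -34855*(-45127 + (1/49387)*418) = -34855*(-45127 + 418/49387) = -34855*(-2228686731/49387) = 77680876009005/49387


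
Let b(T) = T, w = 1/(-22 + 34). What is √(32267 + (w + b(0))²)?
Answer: √4646449/12 ≈ 179.63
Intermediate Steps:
w = 1/12 ≈ 0.083333
√(32267 + (w + b(0))²) = √(32267 + (1/12 + 0)²) = √(32267 + (1/12)²) = √(32267 + 1/144) = √(4646449/144) = √4646449/12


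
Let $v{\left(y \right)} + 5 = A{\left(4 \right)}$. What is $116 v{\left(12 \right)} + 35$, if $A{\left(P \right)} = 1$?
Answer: $-429$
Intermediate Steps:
$v{\left(y \right)} = -4$ ($v{\left(y \right)} = -5 + 1 = -4$)
$116 v{\left(12 \right)} + 35 = 116 \left(-4\right) + 35 = -464 + 35 = -429$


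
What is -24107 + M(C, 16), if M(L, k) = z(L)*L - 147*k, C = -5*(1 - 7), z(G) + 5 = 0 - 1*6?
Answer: -26789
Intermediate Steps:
z(G) = -11 (z(G) = -5 + (0 - 1*6) = -5 + (0 - 6) = -5 - 6 = -11)
C = 30 (C = -5*(-6) = 30)
M(L, k) = -147*k - 11*L (M(L, k) = -11*L - 147*k = -147*k - 11*L)
-24107 + M(C, 16) = -24107 + (-147*16 - 11*30) = -24107 + (-2352 - 330) = -24107 - 2682 = -26789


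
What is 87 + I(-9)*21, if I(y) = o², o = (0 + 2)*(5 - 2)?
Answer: 843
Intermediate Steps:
o = 6 (o = 2*3 = 6)
I(y) = 36 (I(y) = 6² = 36)
87 + I(-9)*21 = 87 + 36*21 = 87 + 756 = 843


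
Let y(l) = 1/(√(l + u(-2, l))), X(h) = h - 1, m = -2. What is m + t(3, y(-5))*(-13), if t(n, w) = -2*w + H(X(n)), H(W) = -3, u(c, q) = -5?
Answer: 37 - 13*I*√10/5 ≈ 37.0 - 8.2219*I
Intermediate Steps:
X(h) = -1 + h
y(l) = (-5 + l)^(-½) (y(l) = 1/(√(l - 5)) = 1/(√(-5 + l)) = (-5 + l)^(-½))
t(n, w) = -3 - 2*w (t(n, w) = -2*w - 3 = -3 - 2*w)
m + t(3, y(-5))*(-13) = -2 + (-3 - 2/√(-5 - 5))*(-13) = -2 + (-3 - (-1)*I*√10/5)*(-13) = -2 + (-3 + I*√10/5)*(-13) = -2 + (39 - 13*I*√10/5) = 37 - 13*I*√10/5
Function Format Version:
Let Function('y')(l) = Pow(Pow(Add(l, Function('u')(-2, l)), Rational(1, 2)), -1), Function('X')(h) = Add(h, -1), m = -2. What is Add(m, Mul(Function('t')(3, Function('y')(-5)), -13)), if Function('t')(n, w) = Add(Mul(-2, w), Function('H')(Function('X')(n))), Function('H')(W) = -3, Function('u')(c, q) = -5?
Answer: Add(37, Mul(Rational(-13, 5), I, Pow(10, Rational(1, 2)))) ≈ Add(37.000, Mul(-8.2219, I))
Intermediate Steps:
Function('X')(h) = Add(-1, h)
Function('y')(l) = Pow(Add(-5, l), Rational(-1, 2)) (Function('y')(l) = Pow(Pow(Add(l, -5), Rational(1, 2)), -1) = Pow(Pow(Add(-5, l), Rational(1, 2)), -1) = Pow(Add(-5, l), Rational(-1, 2)))
Function('t')(n, w) = Add(-3, Mul(-2, w)) (Function('t')(n, w) = Add(Mul(-2, w), -3) = Add(-3, Mul(-2, w)))
Add(m, Mul(Function('t')(3, Function('y')(-5)), -13)) = Add(-2, Mul(Add(-3, Mul(-2, Pow(Add(-5, -5), Rational(-1, 2)))), -13)) = Add(-2, Mul(Add(-3, Mul(-2, Pow(-10, Rational(-1, 2)))), -13)) = Add(-2, Mul(Add(-3, Mul(-2, Mul(Rational(-1, 10), I, Pow(10, Rational(1, 2))))), -13)) = Add(-2, Mul(Add(-3, Mul(Rational(1, 5), I, Pow(10, Rational(1, 2)))), -13)) = Add(-2, Add(39, Mul(Rational(-13, 5), I, Pow(10, Rational(1, 2))))) = Add(37, Mul(Rational(-13, 5), I, Pow(10, Rational(1, 2))))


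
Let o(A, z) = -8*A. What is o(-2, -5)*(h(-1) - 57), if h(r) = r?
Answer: -928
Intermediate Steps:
o(-2, -5)*(h(-1) - 57) = (-8*(-2))*(-1 - 57) = 16*(-58) = -928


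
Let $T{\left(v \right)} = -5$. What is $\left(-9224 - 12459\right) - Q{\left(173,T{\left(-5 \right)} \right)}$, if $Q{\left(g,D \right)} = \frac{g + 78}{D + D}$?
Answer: $- \frac{216579}{10} \approx -21658.0$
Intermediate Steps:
$Q{\left(g,D \right)} = \frac{78 + g}{2 D}$
$\left(-9224 - 12459\right) - Q{\left(173,T{\left(-5 \right)} \right)} = \left(-9224 - 12459\right) - \frac{78 + 173}{2 \left(-5\right)} = -21683 - \frac{1}{2} \left(- \frac{1}{5}\right) 251 = -21683 - - \frac{251}{10} = -21683 + \frac{251}{10} = - \frac{216579}{10}$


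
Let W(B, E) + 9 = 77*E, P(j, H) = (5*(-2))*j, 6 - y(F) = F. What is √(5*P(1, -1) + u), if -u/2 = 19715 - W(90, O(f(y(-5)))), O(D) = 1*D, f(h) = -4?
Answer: I*√40114 ≈ 200.28*I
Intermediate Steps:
y(F) = 6 - F
P(j, H) = -10*j
O(D) = D
W(B, E) = -9 + 77*E
u = -40064 (u = -2*(19715 - (-9 + 77*(-4))) = -2*(19715 - (-9 - 308)) = -2*(19715 - 1*(-317)) = -2*(19715 + 317) = -2*20032 = -40064)
√(5*P(1, -1) + u) = √(5*(-10*1) - 40064) = √(5*(-10) - 40064) = √(-50 - 40064) = √(-40114) = I*√40114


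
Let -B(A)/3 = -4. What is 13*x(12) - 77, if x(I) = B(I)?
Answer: 79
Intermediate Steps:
B(A) = 12 (B(A) = -3*(-4) = 12)
x(I) = 12
13*x(12) - 77 = 13*12 - 77 = 156 - 77 = 79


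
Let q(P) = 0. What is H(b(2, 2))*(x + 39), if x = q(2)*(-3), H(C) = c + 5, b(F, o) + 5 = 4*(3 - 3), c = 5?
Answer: 390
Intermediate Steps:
b(F, o) = -5 (b(F, o) = -5 + 4*(3 - 3) = -5 + 4*0 = -5 + 0 = -5)
H(C) = 10 (H(C) = 5 + 5 = 10)
x = 0 (x = 0*(-3) = 0)
H(b(2, 2))*(x + 39) = 10*(0 + 39) = 10*39 = 390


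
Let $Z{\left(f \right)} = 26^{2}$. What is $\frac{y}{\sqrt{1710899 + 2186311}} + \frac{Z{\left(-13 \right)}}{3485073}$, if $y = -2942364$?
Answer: $\frac{676}{3485073} - \frac{490394 \sqrt{3897210}}{649535} \approx -1490.5$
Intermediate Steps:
$Z{\left(f \right)} = 676$
$\frac{y}{\sqrt{1710899 + 2186311}} + \frac{Z{\left(-13 \right)}}{3485073} = - \frac{2942364}{\sqrt{1710899 + 2186311}} + \frac{676}{3485073} = - \frac{2942364}{\sqrt{3897210}} + 676 \cdot \frac{1}{3485073} = - 2942364 \frac{\sqrt{3897210}}{3897210} + \frac{676}{3485073} = - \frac{490394 \sqrt{3897210}}{649535} + \frac{676}{3485073} = \frac{676}{3485073} - \frac{490394 \sqrt{3897210}}{649535}$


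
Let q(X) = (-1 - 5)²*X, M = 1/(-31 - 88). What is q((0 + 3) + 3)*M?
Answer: -216/119 ≈ -1.8151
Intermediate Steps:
M = -1/119 (M = 1/(-119) = -1/119 ≈ -0.0084034)
q(X) = 36*X (q(X) = (-6)²*X = 36*X)
q((0 + 3) + 3)*M = (36*((0 + 3) + 3))*(-1/119) = (36*(3 + 3))*(-1/119) = (36*6)*(-1/119) = 216*(-1/119) = -216/119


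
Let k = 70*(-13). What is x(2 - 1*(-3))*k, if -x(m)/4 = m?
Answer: 18200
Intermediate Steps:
k = -910
x(m) = -4*m
x(2 - 1*(-3))*k = -4*(2 - 1*(-3))*(-910) = -4*(2 + 3)*(-910) = -4*5*(-910) = -20*(-910) = 18200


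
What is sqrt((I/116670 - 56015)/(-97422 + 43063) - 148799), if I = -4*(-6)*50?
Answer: I*sqrt(6649910630577918785454)/211402151 ≈ 385.74*I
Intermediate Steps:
I = 1200 (I = 24*50 = 1200)
sqrt((I/116670 - 56015)/(-97422 + 43063) - 148799) = sqrt((1200/116670 - 56015)/(-97422 + 43063) - 148799) = sqrt((1200*(1/116670) - 56015)/(-54359) - 148799) = sqrt((40/3889 - 56015)*(-1/54359) - 148799) = sqrt(-217842295/3889*(-1/54359) - 148799) = sqrt(217842295/211402151 - 148799) = sqrt(-31456210824354/211402151) = I*sqrt(6649910630577918785454)/211402151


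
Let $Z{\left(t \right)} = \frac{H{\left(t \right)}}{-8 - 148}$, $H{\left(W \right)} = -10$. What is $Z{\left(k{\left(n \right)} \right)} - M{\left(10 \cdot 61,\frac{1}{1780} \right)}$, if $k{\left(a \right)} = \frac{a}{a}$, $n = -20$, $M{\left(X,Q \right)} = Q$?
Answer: $\frac{4411}{69420} \approx 0.063541$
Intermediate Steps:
$k{\left(a \right)} = 1$
$Z{\left(t \right)} = \frac{5}{78}$ ($Z{\left(t \right)} = - \frac{10}{-8 - 148} = - \frac{10}{-156} = \left(-10\right) \left(- \frac{1}{156}\right) = \frac{5}{78}$)
$Z{\left(k{\left(n \right)} \right)} - M{\left(10 \cdot 61,\frac{1}{1780} \right)} = \frac{5}{78} - \frac{1}{1780} = \frac{4411}{69420}$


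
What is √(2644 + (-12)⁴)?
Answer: 2*√5845 ≈ 152.91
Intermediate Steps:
√(2644 + (-12)⁴) = √(2644 + 20736) = √23380 = 2*√5845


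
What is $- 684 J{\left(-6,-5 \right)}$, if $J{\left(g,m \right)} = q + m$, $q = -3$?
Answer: $5472$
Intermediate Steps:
$J{\left(g,m \right)} = -3 + m$
$- 684 J{\left(-6,-5 \right)} = - 684 \left(-3 - 5\right) = \left(-684\right) \left(-8\right) = 5472$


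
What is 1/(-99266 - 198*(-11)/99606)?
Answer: -16601/1647914503 ≈ -1.0074e-5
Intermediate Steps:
1/(-99266 - 198*(-11)/99606) = 1/(-99266 + 2178*(1/99606)) = 1/(-99266 + 363/16601) = 1/(-1647914503/16601) = -16601/1647914503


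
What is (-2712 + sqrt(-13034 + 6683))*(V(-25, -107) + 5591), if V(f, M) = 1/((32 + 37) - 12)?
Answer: -288093952/19 + 318688*I*sqrt(6351)/57 ≈ -1.5163e+7 + 4.4557e+5*I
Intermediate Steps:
V(f, M) = 1/57 (V(f, M) = 1/(69 - 12) = 1/57)
(-2712 + sqrt(-13034 + 6683))*(V(-25, -107) + 5591) = (-2712 + sqrt(-13034 + 6683))*(1/57 + 5591) = (-2712 + sqrt(-6351))*(318688/57) = (-2712 + I*sqrt(6351))*(318688/57) = -288093952/19 + 318688*I*sqrt(6351)/57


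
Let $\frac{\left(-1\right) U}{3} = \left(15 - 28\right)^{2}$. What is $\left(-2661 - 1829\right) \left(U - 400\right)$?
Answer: $4072430$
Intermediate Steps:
$U = -507$ ($U = - 3 \left(15 - 28\right)^{2} = - 3 \left(-13\right)^{2} = \left(-3\right) 169 = -507$)
$\left(-2661 - 1829\right) \left(U - 400\right) = \left(-2661 - 1829\right) \left(-507 - 400\right) = \left(-4490\right) \left(-907\right) = 4072430$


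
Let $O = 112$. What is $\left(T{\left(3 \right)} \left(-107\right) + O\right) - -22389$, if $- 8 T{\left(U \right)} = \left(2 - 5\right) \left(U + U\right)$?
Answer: $\frac{89041}{4} \approx 22260.0$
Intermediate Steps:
$T{\left(U \right)} = \frac{3 U}{4}$ ($T{\left(U \right)} = - \frac{\left(2 - 5\right) \left(U + U\right)}{8} = - \frac{\left(-3\right) 2 U}{8} = - \frac{\left(-6\right) U}{8} = \frac{3 U}{4}$)
$\left(T{\left(3 \right)} \left(-107\right) + O\right) - -22389 = \left(\frac{3}{4} \cdot 3 \left(-107\right) + 112\right) - -22389 = \left(\frac{9}{4} \left(-107\right) + 112\right) + 22389 = \left(- \frac{963}{4} + 112\right) + 22389 = - \frac{515}{4} + 22389 = \frac{89041}{4}$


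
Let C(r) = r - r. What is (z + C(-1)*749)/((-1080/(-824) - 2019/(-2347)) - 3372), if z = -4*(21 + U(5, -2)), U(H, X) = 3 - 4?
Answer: 1933928/81462585 ≈ 0.023740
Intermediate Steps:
U(H, X) = -1
C(r) = 0
z = -80 (z = -4*(21 - 1) = -4*20 = -80)
(z + C(-1)*749)/((-1080/(-824) - 2019/(-2347)) - 3372) = (-80 + 0*749)/((-1080/(-824) - 2019/(-2347)) - 3372) = (-80 + 0)/((-1080*(-1/824) - 2019*(-1/2347)) - 3372) = -80/((135/103 + 2019/2347) - 3372) = -80/(524802/241741 - 3372) = -80/(-814625850/241741) = -80*(-241741/814625850) = 1933928/81462585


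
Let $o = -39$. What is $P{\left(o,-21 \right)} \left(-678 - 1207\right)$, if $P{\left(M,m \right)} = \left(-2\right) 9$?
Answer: $33930$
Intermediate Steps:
$P{\left(M,m \right)} = -18$
$P{\left(o,-21 \right)} \left(-678 - 1207\right) = - 18 \left(-678 - 1207\right) = \left(-18\right) \left(-1885\right) = 33930$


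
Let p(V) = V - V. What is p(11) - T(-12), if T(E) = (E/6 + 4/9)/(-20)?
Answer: -7/90 ≈ -0.077778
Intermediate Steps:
p(V) = 0
T(E) = -1/45 - E/120 (T(E) = (E*(1/6) + 4*(1/9))*(-1/20) = (E/6 + 4/9)*(-1/20) = (4/9 + E/6)*(-1/20) = -1/45 - E/120)
p(11) - T(-12) = 0 - (-1/45 - 1/120*(-12)) = 0 - (-1/45 + 1/10) = 0 - 1*7/90 = 0 - 7/90 = -7/90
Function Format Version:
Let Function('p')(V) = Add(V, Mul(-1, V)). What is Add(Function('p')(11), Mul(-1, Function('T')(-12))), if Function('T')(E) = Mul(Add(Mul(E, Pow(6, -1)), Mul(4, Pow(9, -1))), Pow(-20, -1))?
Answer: Rational(-7, 90) ≈ -0.077778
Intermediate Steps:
Function('p')(V) = 0
Function('T')(E) = Add(Rational(-1, 45), Mul(Rational(-1, 120), E)) (Function('T')(E) = Mul(Add(Mul(E, Rational(1, 6)), Mul(4, Rational(1, 9))), Rational(-1, 20)) = Mul(Add(Mul(Rational(1, 6), E), Rational(4, 9)), Rational(-1, 20)) = Mul(Add(Rational(4, 9), Mul(Rational(1, 6), E)), Rational(-1, 20)) = Add(Rational(-1, 45), Mul(Rational(-1, 120), E)))
Add(Function('p')(11), Mul(-1, Function('T')(-12))) = Add(0, Mul(-1, Add(Rational(-1, 45), Mul(Rational(-1, 120), -12)))) = Add(0, Mul(-1, Add(Rational(-1, 45), Rational(1, 10)))) = Add(0, Mul(-1, Rational(7, 90))) = Add(0, Rational(-7, 90)) = Rational(-7, 90)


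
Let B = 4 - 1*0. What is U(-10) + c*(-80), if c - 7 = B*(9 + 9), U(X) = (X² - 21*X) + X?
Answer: -6020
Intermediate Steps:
B = 4 (B = 4 + 0 = 4)
U(X) = X² - 20*X
c = 79 (c = 7 + 4*(9 + 9) = 7 + 4*18 = 7 + 72 = 79)
U(-10) + c*(-80) = -10*(-20 - 10) + 79*(-80) = -10*(-30) - 6320 = 300 - 6320 = -6020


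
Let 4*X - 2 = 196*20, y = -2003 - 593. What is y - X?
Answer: -7153/2 ≈ -3576.5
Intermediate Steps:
y = -2596
X = 1961/2 (X = ½ + (196*20)/4 = ½ + (¼)*3920 = ½ + 980 = 1961/2 ≈ 980.50)
y - X = -2596 - 1*1961/2 = -2596 - 1961/2 = -7153/2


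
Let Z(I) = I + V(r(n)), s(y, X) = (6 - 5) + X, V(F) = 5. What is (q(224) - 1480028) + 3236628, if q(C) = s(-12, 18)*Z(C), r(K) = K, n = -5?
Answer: 1760951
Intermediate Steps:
s(y, X) = 1 + X
Z(I) = 5 + I (Z(I) = I + 5 = 5 + I)
q(C) = 95 + 19*C (q(C) = (1 + 18)*(5 + C) = 19*(5 + C) = 95 + 19*C)
(q(224) - 1480028) + 3236628 = ((95 + 19*224) - 1480028) + 3236628 = ((95 + 4256) - 1480028) + 3236628 = (4351 - 1480028) + 3236628 = -1475677 + 3236628 = 1760951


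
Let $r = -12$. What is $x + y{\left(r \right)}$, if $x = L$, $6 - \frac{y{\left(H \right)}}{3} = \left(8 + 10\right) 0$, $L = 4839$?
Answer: $4857$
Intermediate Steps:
$y{\left(H \right)} = 18$ ($y{\left(H \right)} = 18 - 3 \left(8 + 10\right) 0 = 18 - 3 \cdot 18 \cdot 0 = 18 - 0 = 18 + 0 = 18$)
$x = 4839$
$x + y{\left(r \right)} = 4839 + 18 = 4857$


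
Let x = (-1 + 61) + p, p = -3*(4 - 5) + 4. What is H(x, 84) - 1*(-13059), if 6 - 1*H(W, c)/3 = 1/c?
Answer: 366155/28 ≈ 13077.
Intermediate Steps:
p = 7 (p = -3*(-1) + 4 = 3 + 4 = 7)
x = 67 (x = (-1 + 61) + 7 = 60 + 7 = 67)
H(W, c) = 18 - 3/c
H(x, 84) - 1*(-13059) = (18 - 3/84) - 1*(-13059) = (18 - 3*1/84) + 13059 = (18 - 1/28) + 13059 = 503/28 + 13059 = 366155/28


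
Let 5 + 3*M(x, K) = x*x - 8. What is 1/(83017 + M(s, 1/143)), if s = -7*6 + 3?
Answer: 3/250559 ≈ 1.1973e-5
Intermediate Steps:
s = -39 (s = -42 + 3 = -39)
M(x, K) = -13/3 + x²/3 (M(x, K) = -5/3 + (x*x - 8)/3 = -5/3 + (x² - 8)/3 = -5/3 + (-8 + x²)/3 = -5/3 + (-8/3 + x²/3) = -13/3 + x²/3)
1/(83017 + M(s, 1/143)) = 1/(83017 + (-13/3 + (⅓)*(-39)²)) = 1/(83017 + (-13/3 + (⅓)*1521)) = 1/(83017 + (-13/3 + 507)) = 1/(83017 + 1508/3) = 1/(250559/3) = 3/250559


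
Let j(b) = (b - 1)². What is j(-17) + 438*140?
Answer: 61644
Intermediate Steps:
j(b) = (-1 + b)²
j(-17) + 438*140 = (-1 - 17)² + 438*140 = (-18)² + 61320 = 324 + 61320 = 61644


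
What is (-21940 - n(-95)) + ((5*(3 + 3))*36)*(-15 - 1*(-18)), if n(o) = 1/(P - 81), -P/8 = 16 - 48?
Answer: -3272501/175 ≈ -18700.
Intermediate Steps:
P = 256 (P = -8*(16 - 48) = -8*(-32) = 256)
n(o) = 1/175 (n(o) = 1/(256 - 81) = 1/175)
(-21940 - n(-95)) + ((5*(3 + 3))*36)*(-15 - 1*(-18)) = (-21940 - 1*1/175) + ((5*(3 + 3))*36)*(-15 - 1*(-18)) = (-21940 - 1/175) + ((5*6)*36)*(-15 + 18) = -3839501/175 + (30*36)*3 = -3839501/175 + 1080*3 = -3839501/175 + 3240 = -3272501/175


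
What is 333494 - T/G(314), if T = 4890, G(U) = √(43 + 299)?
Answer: 333494 - 815*√38/19 ≈ 3.3323e+5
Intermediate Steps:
G(U) = 3*√38 (G(U) = √342 = 3*√38)
333494 - T/G(314) = 333494 - 4890/(3*√38) = 333494 - 4890*√38/114 = 333494 - 815*√38/19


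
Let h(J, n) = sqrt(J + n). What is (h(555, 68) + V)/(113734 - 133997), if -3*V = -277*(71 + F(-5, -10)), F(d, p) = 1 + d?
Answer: -18559/60789 - sqrt(623)/20263 ≈ -0.30653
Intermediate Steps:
V = 18559/3 (V = -(-277)*(71 + (1 - 5))/3 = -(-277)*(71 - 4)/3 = -(-277)*67/3 = -1/3*(-18559) = 18559/3 ≈ 6186.3)
(h(555, 68) + V)/(113734 - 133997) = (sqrt(555 + 68) + 18559/3)/(113734 - 133997) = (sqrt(623) + 18559/3)/(-20263) = (18559/3 + sqrt(623))*(-1/20263) = -18559/60789 - sqrt(623)/20263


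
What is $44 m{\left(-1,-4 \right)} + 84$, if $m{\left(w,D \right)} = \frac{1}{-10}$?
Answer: $\frac{398}{5} \approx 79.6$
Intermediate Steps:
$m{\left(w,D \right)} = - \frac{1}{10}$
$44 m{\left(-1,-4 \right)} + 84 = 44 \left(- \frac{1}{10}\right) + 84 = - \frac{22}{5} + 84 = \frac{398}{5}$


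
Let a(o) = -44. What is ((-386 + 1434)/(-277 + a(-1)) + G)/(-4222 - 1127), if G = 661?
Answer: -211133/1717029 ≈ -0.12296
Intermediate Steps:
((-386 + 1434)/(-277 + a(-1)) + G)/(-4222 - 1127) = ((-386 + 1434)/(-277 - 44) + 661)/(-4222 - 1127) = (1048/(-321) + 661)/(-5349) = (1048*(-1/321) + 661)*(-1/5349) = (-1048/321 + 661)*(-1/5349) = (211133/321)*(-1/5349) = -211133/1717029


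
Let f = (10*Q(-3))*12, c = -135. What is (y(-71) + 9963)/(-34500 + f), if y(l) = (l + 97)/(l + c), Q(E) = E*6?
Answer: -256544/943995 ≈ -0.27176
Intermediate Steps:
Q(E) = 6*E
f = -2160 (f = (10*(6*(-3)))*12 = (10*(-18))*12 = -180*12 = -2160)
y(l) = (97 + l)/(-135 + l) (y(l) = (l + 97)/(l - 135) = (97 + l)/(-135 + l))
(y(-71) + 9963)/(-34500 + f) = ((97 - 71)/(-135 - 71) + 9963)/(-34500 - 2160) = (26/(-206) + 9963)/(-36660) = (-1/206*26 + 9963)*(-1/36660) = (-13/103 + 9963)*(-1/36660) = (1026176/103)*(-1/36660) = -256544/943995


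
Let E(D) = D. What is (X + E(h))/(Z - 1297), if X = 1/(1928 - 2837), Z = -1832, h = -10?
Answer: 9091/2844261 ≈ 0.0031963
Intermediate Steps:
X = -1/909 (X = 1/(-909) = -1/909 ≈ -0.0011001)
(X + E(h))/(Z - 1297) = (-1/909 - 10)/(-1832 - 1297) = -9091/909/(-3129) = -9091/909*(-1/3129) = 9091/2844261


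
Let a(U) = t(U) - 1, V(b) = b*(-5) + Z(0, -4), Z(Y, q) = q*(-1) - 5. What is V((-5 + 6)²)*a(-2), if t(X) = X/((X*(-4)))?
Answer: 15/2 ≈ 7.5000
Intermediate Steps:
Z(Y, q) = -5 - q (Z(Y, q) = -q - 5 = -5 - q)
V(b) = -1 - 5*b (V(b) = b*(-5) + (-5 - 1*(-4)) = -5*b + (-5 + 4) = -5*b - 1 = -1 - 5*b)
t(X) = -¼ (t(X) = X/((-4*X)) = X*(-1/(4*X)) = -¼)
a(U) = -5/4 (a(U) = -¼ - 1 = -5/4)
V((-5 + 6)²)*a(-2) = (-1 - 5*(-5 + 6)²)*(-5/4) = (-1 - 5*1²)*(-5/4) = (-1 - 5*1)*(-5/4) = (-1 - 5)*(-5/4) = -6*(-5/4) = 15/2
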